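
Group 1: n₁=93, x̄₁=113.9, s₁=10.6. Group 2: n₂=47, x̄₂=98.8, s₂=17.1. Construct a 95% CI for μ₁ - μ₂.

Difference = 15.1. SE = √(10.6²/93 + 17.1²/47) = 2.726. CI = (9.76, 20.44)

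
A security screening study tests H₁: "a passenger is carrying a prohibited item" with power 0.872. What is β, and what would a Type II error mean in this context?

β = 1 - power = 1 - 0.872 = 0.128. A Type II error is failing to reject H₀ when H₀ is false (false negative) — here, failing to conclude that a passenger is carrying a prohibited item when in fact it is true. Consequence: letting a prohibited item through — security breach.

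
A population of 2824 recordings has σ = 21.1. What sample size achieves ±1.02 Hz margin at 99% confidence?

Without FPC: n₀ = (2.576×21.1/1.02)² = 2839.594. With FPC: n = n₀N/(n₀+N-1) = 1416.1 → n = 1417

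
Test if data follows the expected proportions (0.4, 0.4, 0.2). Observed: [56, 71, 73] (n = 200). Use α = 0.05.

Expected: [80.0, 80.0, 40.0]. χ² = 35.438. df = 2, critical = 5.991. Reject H₀.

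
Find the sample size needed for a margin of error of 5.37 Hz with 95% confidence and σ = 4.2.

n = (z*σ/E)² = (1.96×4.2/5.37)² = 2.3 → n = 3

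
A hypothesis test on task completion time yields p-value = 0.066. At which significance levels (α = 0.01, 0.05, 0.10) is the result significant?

p = 0.066. Significant at: α = 0.1.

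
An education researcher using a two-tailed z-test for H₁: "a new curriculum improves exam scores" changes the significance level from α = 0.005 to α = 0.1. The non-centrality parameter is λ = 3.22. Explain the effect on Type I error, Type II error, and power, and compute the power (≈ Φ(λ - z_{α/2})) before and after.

Increasing α from 0.005 to 0.1:
• Type I error rate increases (α is the Type I rate by definition).
• Critical value moves from z_{α/2} = 2.807 to 1.645, so power = Φ(λ - z_{α/2}) goes from Φ(3.22 - 2.807) = 0.66 to Φ(3.22 - 1.645) = 0.942.
• Type II error rate β = 1 - power therefore decreases (0.34 → 0.058).
Appropriate when false negatives are costly — here, keeping the old curriculum when the new one would have helped students.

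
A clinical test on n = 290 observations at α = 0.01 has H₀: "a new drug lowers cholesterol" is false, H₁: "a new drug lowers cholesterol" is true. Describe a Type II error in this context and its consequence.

Type II error: failing to reject H₀ when it is false — concluding that a new drug lowers cholesterol is not supported when in fact it is. Consequence: shelving an effective drug — patients miss out on a treatment that would have helped.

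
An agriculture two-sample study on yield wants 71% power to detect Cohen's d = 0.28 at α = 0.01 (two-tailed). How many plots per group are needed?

z_{α/2} = 2.576, z_β = Φ⁻¹(0.71) = 0.553. For small effect (d = 0.28): n per group = 2(z_{α/2} + z_β)²/d² = 2(2.576 + 0.553)²/0.28² = 249.8 → 250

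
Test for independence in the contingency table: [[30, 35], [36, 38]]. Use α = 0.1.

χ² = 0.086. df = 1, critical = 2.706. Fail to reject H₀. No evidence of dependence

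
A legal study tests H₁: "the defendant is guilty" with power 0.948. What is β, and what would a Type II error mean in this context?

β = 1 - power = 1 - 0.948 = 0.052. A Type II error is failing to reject H₀ when H₀ is false (false negative) — here, failing to conclude that the defendant is guilty when in fact it is true. Consequence: acquitting a guilty person.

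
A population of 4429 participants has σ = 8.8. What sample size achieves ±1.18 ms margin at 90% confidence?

Without FPC: n₀ = (1.645×8.8/1.18)² = 150.499. With FPC: n = n₀N/(n₀+N-1) = 145.6 → n = 146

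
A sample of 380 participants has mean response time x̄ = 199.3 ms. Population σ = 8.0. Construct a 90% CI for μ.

CI = x̄ ± z*(σ/√n) = 199.3 ± 1.645(8.0/√380) = 199.3 ± 0.68 = (198.62, 199.98)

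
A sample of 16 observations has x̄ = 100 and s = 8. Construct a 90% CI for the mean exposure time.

CI = x̄ ± t*(s/√n) = 100 ± 1.753(8/√16) = (96.49, 103.51)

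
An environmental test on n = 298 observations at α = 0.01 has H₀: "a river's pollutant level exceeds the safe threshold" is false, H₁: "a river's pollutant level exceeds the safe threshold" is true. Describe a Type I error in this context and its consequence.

Type I error: rejecting H₀ when it is true — concluding that a river's pollutant level exceeds the safe threshold when in fact it is not. Consequence: shutting down a compliant factory unnecessarily.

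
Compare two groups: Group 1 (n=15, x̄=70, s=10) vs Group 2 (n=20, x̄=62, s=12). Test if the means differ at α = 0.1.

Pooled sp = 11.2. t = 2.092, df = 33. Critical t = ±1.692. Reject H₀.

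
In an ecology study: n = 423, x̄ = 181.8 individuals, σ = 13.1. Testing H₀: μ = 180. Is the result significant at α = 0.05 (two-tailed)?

z = (181.8 - 180)/(13.1/√423) = 2.826. Since |z| > 1.96, significant at α = 0.05.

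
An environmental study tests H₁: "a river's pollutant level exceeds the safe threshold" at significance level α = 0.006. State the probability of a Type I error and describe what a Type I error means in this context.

P(Type I error) = α = 0.006. A Type I error is rejecting H₀ when H₀ is actually true (false positive) — here, concluding that a river's pollutant level exceeds the safe threshold when in fact this is not the case. Consequence: shutting down a compliant factory unnecessarily.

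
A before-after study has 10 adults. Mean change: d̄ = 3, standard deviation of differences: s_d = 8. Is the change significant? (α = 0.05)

t = d̄/(s_d/√n) = 3/(8/√10) = 1.186. df = 9, critical t = ±2.262. Fail to reject H₀.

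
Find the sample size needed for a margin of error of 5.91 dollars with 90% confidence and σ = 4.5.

n = (z*σ/E)² = (1.645×4.5/5.91)² = 1.6 → n = 2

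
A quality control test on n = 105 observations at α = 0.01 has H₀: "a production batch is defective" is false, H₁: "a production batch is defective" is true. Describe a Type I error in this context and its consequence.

Type I error: rejecting H₀ when it is true — concluding that a production batch is defective when in fact it is not. Consequence: scrapping a good batch — wasted material and cost for no reason.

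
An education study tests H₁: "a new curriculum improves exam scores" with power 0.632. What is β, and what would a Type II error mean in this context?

β = 1 - power = 1 - 0.632 = 0.368. A Type II error is failing to reject H₀ when H₀ is false (false negative) — here, failing to conclude that a new curriculum improves exam scores when in fact it is true. Consequence: keeping the old curriculum when the new one would have helped students.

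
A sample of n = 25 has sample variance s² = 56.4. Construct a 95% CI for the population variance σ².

df = 24. χ²_{0.025} = 39.364, χ²_{0.975} = 12.401. CI for σ² = ((n-1)s²/χ²_{α/2}, (n-1)s²/χ²_{1-α/2}) = (24·56.4/39.364, 24·56.4/12.401) = (34.39, 109.15)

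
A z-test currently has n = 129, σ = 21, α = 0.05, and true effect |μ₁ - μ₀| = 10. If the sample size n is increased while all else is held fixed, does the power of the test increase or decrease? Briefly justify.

Power increases: a larger n shrinks the standard error σ/√n, moving the sampling distribution under H₁ further from the critical value.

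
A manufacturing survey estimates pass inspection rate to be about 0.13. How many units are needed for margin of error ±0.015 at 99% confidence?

n = z²p(1-p)/E² = 2.576²×0.13×0.87/0.015² = 3335.6 → n = 3336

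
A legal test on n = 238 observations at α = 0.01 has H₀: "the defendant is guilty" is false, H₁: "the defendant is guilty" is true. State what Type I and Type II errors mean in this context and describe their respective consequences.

Type I (false positive): concluding that the defendant is guilty when it is not — convicting an innocent person. Type II (false negative): failing to conclude that the defendant is guilty when it is — acquitting a guilty person. Which is costlier depends on domain priorities and is a judgement call rather than a statistical fact.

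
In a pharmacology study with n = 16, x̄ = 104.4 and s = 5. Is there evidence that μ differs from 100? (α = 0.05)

t = (x̄ - μ₀)/(s/√n) = (104.4 - 100)/(5/√16) = 3.52. df = 15, critical t = ±2.131. Reject H₀.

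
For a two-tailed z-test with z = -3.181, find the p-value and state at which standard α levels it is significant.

p = 2·P(Z > |-3.181|) = 2·(1 - Φ(3.181)) ≈ 0.0015. Significant at α = 0.1; Significant at α = 0.05; Significant at α = 0.01.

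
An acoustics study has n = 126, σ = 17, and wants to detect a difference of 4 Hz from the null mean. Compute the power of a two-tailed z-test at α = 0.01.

SE = σ/√n = 17/√126 = 1.514. Non-centrality λ = d/SE = 4/1.514 = 2.641. Power ≈ Φ(λ - z_{α/2}) = Φ(2.641 - 2.576) = Φ(0.065) = 0.526.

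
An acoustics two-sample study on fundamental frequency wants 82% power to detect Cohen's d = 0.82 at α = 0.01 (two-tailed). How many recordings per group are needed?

z_{α/2} = 2.576, z_β = Φ⁻¹(0.82) = 0.915. For large effect (d = 0.82): n per group = 2(z_{α/2} + z_β)²/d² = 2(2.576 + 0.915)²/0.82² = 36.2 → 37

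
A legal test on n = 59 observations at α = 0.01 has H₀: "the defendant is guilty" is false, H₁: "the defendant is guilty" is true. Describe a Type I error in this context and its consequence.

Type I error: rejecting H₀ when it is true — concluding that the defendant is guilty when in fact it is not. Consequence: convicting an innocent person.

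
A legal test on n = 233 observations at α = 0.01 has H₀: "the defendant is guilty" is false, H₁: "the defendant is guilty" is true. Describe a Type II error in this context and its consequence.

Type II error: failing to reject H₀ when it is false — concluding that the defendant is guilty is not supported when in fact it is. Consequence: acquitting a guilty person.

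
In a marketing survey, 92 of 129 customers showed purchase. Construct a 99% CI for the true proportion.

p̂ = 0.713. CI = p̂ ± z*√(p̂(1-p̂)/n) = (0.611, 0.816)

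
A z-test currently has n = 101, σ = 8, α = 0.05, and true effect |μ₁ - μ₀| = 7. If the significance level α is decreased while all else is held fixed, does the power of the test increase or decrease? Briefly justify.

Power decreases: a smaller α raises the critical value, so less of the H₁ sampling distribution falls in the rejection region.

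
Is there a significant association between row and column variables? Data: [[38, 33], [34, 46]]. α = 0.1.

χ² = 1.832. df = 1, critical = 2.706. Fail to reject H₀. No evidence of dependence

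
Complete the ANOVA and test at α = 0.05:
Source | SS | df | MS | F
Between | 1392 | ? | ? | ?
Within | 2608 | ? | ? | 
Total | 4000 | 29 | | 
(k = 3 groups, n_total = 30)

df_between = 2, df_within = 27. MS_between = 696.0, MS_within = 96.59. F = 7.206, F_crit ≈ 3.354. Reject H₀.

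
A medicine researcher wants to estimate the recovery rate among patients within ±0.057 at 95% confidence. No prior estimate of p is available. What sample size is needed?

Conservative approach: use p = 0.5 (maximizes p(1-p) = 0.25). n = z²(0.25)/E² = 1.96²×0.25/0.057² = 295.6 → n = 296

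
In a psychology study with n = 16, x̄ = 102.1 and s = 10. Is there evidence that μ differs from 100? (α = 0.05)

t = (x̄ - μ₀)/(s/√n) = (102.1 - 100)/(10/√16) = 0.84. df = 15, critical t = ±2.131. Fail to reject H₀.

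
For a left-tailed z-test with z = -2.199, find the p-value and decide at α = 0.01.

p = P(Z < -2.199) = Φ(-2.199) ≈ 0.0139. Since p ≥ 0.01, fail to reject H₀ (not significant) at α = 0.01.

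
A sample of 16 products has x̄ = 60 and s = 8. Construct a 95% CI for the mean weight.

CI = x̄ ± t*(s/√n) = 60 ± 2.131(8/√16) = (55.74, 64.26)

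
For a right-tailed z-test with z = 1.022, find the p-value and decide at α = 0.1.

p = P(Z > 1.022) = 1 - Φ(1.022) ≈ 0.1534. Since p ≥ 0.1, fail to reject H₀ (not significant) at α = 0.1.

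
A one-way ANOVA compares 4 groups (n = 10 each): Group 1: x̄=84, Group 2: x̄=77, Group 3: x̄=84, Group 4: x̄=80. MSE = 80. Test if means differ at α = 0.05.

Grand mean = 81.25. SS_between = 347.5, MS_between = 115.83. F = 1.448, F_crit ≈ 2.866. Fail to reject H₀.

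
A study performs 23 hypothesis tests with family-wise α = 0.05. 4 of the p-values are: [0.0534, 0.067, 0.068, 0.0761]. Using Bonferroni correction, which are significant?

Bonferroni α = 0.05/23 = 0.00217. None of the given p-values are significant.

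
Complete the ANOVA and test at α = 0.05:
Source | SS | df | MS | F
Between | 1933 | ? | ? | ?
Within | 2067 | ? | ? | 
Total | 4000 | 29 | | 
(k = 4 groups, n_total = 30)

df_between = 3, df_within = 26. MS_between = 644.33, MS_within = 79.5. F = 8.105, F_crit ≈ 2.975. Reject H₀.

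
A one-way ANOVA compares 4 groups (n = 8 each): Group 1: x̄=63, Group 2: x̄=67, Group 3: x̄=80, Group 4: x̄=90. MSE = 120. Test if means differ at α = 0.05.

Grand mean = 75.0. SS_between = 3664.0, MS_between = 1221.33. F = 10.178, F_crit ≈ 2.947. Reject H₀.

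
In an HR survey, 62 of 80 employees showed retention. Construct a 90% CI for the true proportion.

p̂ = 0.775. CI = p̂ ± z*√(p̂(1-p̂)/n) = (0.698, 0.852)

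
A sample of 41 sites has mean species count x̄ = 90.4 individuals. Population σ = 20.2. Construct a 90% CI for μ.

CI = x̄ ± z*(σ/√n) = 90.4 ± 1.645(20.2/√41) = 90.4 ± 5.19 = (85.21, 95.59)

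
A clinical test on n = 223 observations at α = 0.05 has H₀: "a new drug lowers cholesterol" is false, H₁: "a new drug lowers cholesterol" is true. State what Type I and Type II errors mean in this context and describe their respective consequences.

Type I (false positive): concluding that a new drug lowers cholesterol when it is not — approving an ineffective drug — patients take a useless medication and may skip effective alternatives. Type II (false negative): failing to conclude that a new drug lowers cholesterol when it is — shelving an effective drug — patients miss out on a treatment that would have helped. Which is costlier depends on domain priorities and is a judgement call rather than a statistical fact.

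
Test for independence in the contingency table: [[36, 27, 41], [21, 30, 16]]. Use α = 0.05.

χ² = 7.411. df = 2, critical = 5.991. Reject H₀. Variables are dependent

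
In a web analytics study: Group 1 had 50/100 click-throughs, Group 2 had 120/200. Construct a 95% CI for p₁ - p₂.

p̂₁ = 0.5, p̂₂ = 0.6. Difference = -0.1. CI = (-0.219, 0.019)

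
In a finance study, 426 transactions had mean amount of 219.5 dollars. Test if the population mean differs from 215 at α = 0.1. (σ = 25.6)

z = (x̄ - μ₀)/(σ/√n) = (219.5 - 215)/(25.6/√426) = 3.628. Critical value: ±1.645. Since |3.628| > 1.645, Reject H₀.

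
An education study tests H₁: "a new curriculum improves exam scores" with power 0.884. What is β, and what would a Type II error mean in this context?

β = 1 - power = 1 - 0.884 = 0.116. A Type II error is failing to reject H₀ when H₀ is false (false negative) — here, failing to conclude that a new curriculum improves exam scores when in fact it is true. Consequence: keeping the old curriculum when the new one would have helped students.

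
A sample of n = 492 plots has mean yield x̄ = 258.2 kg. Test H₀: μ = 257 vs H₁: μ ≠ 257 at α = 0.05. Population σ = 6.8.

z = (x̄ - μ₀)/(σ/√n) = (258.2 - 257)/(6.8/√492) = 3.914. Critical value: ±1.96. Since |3.914| > 1.96, Reject H₀.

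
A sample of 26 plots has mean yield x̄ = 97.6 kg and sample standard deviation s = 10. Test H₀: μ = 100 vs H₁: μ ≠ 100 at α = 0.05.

t = (x̄ - μ₀)/(s/√n) = (97.6 - 100)/(10/√26) = -1.224. df = 25, critical t = ±2.06. Fail to reject H₀.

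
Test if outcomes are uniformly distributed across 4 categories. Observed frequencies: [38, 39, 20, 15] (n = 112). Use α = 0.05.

Expected = 28 each. χ² = Σ(O-E)²/E = 16.214. df = 3, critical value = 7.815. Reject H₀.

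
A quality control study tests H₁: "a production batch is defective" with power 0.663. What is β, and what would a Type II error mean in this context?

β = 1 - power = 1 - 0.663 = 0.337. A Type II error is failing to reject H₀ when H₀ is false (false negative) — here, failing to conclude that a production batch is defective when in fact it is true. Consequence: shipping a defective batch — faulty products reach customers.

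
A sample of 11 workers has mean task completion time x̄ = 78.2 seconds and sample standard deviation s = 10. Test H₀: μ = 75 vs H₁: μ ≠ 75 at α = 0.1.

t = (x̄ - μ₀)/(s/√n) = (78.2 - 75)/(10/√11) = 1.061. df = 10, critical t = ±1.812. Fail to reject H₀.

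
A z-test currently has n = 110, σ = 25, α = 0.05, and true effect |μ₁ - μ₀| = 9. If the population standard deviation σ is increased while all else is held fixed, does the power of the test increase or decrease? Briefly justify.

Power decreases: a larger σ inflates the standard error σ/√n, pulling the sampling distribution under H₁ back toward the critical value.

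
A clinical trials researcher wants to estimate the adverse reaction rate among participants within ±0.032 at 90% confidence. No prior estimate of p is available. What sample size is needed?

Conservative approach: use p = 0.5 (maximizes p(1-p) = 0.25). n = z²(0.25)/E² = 1.645²×0.25/0.032² = 660.7 → n = 661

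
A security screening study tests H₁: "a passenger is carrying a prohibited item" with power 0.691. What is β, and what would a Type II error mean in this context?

β = 1 - power = 1 - 0.691 = 0.309. A Type II error is failing to reject H₀ when H₀ is false (false negative) — here, failing to conclude that a passenger is carrying a prohibited item when in fact it is true. Consequence: letting a prohibited item through — security breach.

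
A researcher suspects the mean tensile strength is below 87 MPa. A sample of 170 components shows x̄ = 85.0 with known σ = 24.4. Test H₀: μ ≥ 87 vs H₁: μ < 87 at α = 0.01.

z = -1.069. Critical value: -2.33. Fail to reject H₀.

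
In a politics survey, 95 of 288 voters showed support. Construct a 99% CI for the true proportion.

p̂ = 0.33. CI = p̂ ± z*√(p̂(1-p̂)/n) = (0.258, 0.401)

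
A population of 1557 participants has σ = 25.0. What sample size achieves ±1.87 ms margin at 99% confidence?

Without FPC: n₀ = (2.576×25.0/1.87)² = 1186.01. With FPC: n = n₀N/(n₀+N-1) = 673.5 → n = 674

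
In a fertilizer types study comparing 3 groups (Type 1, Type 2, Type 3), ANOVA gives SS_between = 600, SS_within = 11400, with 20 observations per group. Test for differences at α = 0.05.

df_between = 2, df_within = 57. F = MS_between/MS_within = 300.0/200.0 = 1.5. F_crit ≈ 3.159. Fail to reject H₀.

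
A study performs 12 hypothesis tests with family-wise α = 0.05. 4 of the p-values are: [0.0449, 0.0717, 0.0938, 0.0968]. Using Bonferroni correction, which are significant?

Bonferroni α = 0.05/12 = 0.00417. None of the given p-values are significant.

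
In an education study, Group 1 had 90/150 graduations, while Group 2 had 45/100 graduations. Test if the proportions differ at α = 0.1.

p̂₁ = 0.6, p̂₂ = 0.45, pooled p̂ = 0.54. z = 2.331. Critical: ±1.645. Reject H₀.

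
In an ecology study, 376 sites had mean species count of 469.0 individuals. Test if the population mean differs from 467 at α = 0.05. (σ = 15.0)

z = (x̄ - μ₀)/(σ/√n) = (469.0 - 467)/(15.0/√376) = 2.585. Critical value: ±1.96. Since |2.585| > 1.96, Reject H₀.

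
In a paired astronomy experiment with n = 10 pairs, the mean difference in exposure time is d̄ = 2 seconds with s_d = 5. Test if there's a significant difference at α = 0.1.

t = d̄/(s_d/√n) = 2/(5/√10) = 1.265. df = 9, critical t = ±1.833. Fail to reject H₀.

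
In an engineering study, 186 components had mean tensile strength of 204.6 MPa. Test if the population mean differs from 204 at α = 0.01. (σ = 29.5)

z = (x̄ - μ₀)/(σ/√n) = (204.6 - 204)/(29.5/√186) = 0.277. Critical value: ±2.576. Since |0.277| ≤ 2.576, Fail to reject H₀.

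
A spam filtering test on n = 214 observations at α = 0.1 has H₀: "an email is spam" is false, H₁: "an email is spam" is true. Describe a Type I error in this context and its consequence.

Type I error: rejecting H₀ when it is true — concluding that an email is spam when in fact it is not. Consequence: a legitimate email is sent to the spam folder and the user misses it.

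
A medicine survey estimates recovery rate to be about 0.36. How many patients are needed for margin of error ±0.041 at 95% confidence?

n = z²p(1-p)/E² = 1.96²×0.36×0.64/0.041² = 526.5 → n = 527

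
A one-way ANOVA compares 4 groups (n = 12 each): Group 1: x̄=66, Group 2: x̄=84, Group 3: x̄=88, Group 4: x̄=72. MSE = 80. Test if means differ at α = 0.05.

Grand mean = 77.5. SS_between = 3780.0, MS_between = 1260.0. F = 15.75, F_crit ≈ 2.816. Reject H₀.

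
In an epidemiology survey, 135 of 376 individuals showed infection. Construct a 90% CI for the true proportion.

p̂ = 0.359. CI = p̂ ± z*√(p̂(1-p̂)/n) = (0.318, 0.4)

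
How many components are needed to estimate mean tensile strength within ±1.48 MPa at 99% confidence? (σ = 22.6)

n = (z*σ/E)² = (2.576×22.6/1.48)² = 1547.3 → n = 1548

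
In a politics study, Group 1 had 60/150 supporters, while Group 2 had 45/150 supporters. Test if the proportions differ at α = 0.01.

p̂₁ = 0.4, p̂₂ = 0.3, pooled p̂ = 0.35. z = 1.816. Critical: ±2.576. Fail to reject H₀.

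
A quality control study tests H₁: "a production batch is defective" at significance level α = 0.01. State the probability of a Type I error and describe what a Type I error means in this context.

P(Type I error) = α = 0.01. A Type I error is rejecting H₀ when H₀ is actually true (false positive) — here, concluding that a production batch is defective when in fact this is not the case. Consequence: scrapping a good batch — wasted material and cost for no reason.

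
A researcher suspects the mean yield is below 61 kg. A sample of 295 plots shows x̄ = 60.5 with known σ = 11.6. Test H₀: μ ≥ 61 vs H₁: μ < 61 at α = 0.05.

z = -0.74. Critical value: -1.645. Fail to reject H₀.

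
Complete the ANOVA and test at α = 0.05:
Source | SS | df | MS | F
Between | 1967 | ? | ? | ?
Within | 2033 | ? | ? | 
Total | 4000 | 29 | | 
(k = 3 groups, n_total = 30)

df_between = 2, df_within = 27. MS_between = 983.5, MS_within = 75.3. F = 13.062, F_crit ≈ 3.354. Reject H₀.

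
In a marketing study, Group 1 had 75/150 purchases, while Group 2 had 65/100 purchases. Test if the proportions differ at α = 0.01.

p̂₁ = 0.5, p̂₂ = 0.65, pooled p̂ = 0.56. z = -2.341. Critical: ±2.576. Fail to reject H₀.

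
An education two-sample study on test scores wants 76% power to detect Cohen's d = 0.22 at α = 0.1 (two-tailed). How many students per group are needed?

z_{α/2} = 1.645, z_β = Φ⁻¹(0.76) = 0.706. For small effect (d = 0.22): n per group = 2(z_{α/2} + z_β)²/d² = 2(1.645 + 0.706)²/0.22² = 228.4 → 229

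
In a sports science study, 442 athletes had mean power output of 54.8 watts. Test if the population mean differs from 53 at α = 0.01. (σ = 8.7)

z = (x̄ - μ₀)/(σ/√n) = (54.8 - 53)/(8.7/√442) = 4.35. Critical value: ±2.576. Since |4.35| > 2.576, Reject H₀.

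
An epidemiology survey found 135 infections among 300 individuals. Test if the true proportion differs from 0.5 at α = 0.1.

p̂ = 0.45, p₀ = 0.5. z = (p̂ - p₀)/√(p₀(1-p₀)/n) = -1.732. Critical: ±1.645. Reject H₀.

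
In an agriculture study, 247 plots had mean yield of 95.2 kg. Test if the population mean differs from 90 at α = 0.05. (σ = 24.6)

z = (x̄ - μ₀)/(σ/√n) = (95.2 - 90)/(24.6/√247) = 3.322. Critical value: ±1.96. Since |3.322| > 1.96, Reject H₀.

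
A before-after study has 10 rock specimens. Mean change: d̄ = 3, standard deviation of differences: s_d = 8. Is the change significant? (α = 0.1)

t = d̄/(s_d/√n) = 3/(8/√10) = 1.186. df = 9, critical t = ±1.833. Fail to reject H₀.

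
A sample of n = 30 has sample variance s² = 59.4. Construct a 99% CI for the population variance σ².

df = 29. χ²_{0.005} = 52.336, χ²_{0.995} = 13.121. CI for σ² = ((n-1)s²/χ²_{α/2}, (n-1)s²/χ²_{1-α/2}) = (29·59.4/52.336, 29·59.4/13.121) = (32.91, 131.29)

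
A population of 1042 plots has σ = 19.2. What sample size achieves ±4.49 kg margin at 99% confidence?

Without FPC: n₀ = (2.576×19.2/4.49)² = 121.339. With FPC: n = n₀N/(n₀+N-1) = 108.8 → n = 109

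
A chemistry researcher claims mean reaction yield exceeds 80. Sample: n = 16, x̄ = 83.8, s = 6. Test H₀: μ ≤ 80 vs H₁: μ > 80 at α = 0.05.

t = (83.8 - 80)/(6/√16) = 2.533, df = 15. Critical t = 1.753. Reject H₀.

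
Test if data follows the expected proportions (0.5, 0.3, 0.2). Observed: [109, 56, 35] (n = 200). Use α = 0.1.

Expected: [100.0, 60.0, 40.0]. χ² = 1.702. df = 2, critical = 4.605. Fail to reject H₀.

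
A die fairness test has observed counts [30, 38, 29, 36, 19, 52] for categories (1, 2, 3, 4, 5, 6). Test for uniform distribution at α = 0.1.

Expected = 34 each. χ² = Σ(O-E)²/E = 17.941. df = 5, critical value = 9.236. Reject H₀.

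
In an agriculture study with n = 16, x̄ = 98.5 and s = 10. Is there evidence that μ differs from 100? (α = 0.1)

t = (x̄ - μ₀)/(s/√n) = (98.5 - 100)/(10/√16) = -0.6. df = 15, critical t = ±1.753. Fail to reject H₀.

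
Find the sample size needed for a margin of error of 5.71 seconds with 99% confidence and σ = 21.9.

n = (z*σ/E)² = (2.576×21.9/5.71)² = 97.6 → n = 98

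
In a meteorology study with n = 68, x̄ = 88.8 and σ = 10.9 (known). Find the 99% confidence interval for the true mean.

CI = x̄ ± z*(σ/√n) = 88.8 ± 2.576(10.9/√68) = 88.8 ± 3.41 = (85.39, 92.21)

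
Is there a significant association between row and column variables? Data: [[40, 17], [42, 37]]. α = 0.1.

χ² = 4.002. df = 1, critical = 2.706. Reject H₀. Variables are dependent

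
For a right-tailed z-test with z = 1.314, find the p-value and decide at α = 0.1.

p = P(Z > 1.314) = 1 - Φ(1.314) ≈ 0.0944. Since p < 0.1, reject H₀ (significant) at α = 0.1.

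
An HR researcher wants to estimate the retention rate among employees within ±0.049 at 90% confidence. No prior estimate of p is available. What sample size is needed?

Conservative approach: use p = 0.5 (maximizes p(1-p) = 0.25). n = z²(0.25)/E² = 1.645²×0.25/0.049² = 281.8 → n = 282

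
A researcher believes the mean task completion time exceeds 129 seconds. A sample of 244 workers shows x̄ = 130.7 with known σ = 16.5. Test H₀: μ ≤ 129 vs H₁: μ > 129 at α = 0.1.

z = 1.609. Critical value: 1.28. Reject H₀.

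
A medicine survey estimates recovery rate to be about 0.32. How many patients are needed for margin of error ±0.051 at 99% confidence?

n = z²p(1-p)/E² = 2.576²×0.32×0.68/0.051² = 555.1 → n = 556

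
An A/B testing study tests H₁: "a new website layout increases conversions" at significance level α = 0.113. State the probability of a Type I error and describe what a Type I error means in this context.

P(Type I error) = α = 0.113. A Type I error is rejecting H₀ when H₀ is actually true (false positive) — here, concluding that a new website layout increases conversions when in fact this is not the case. Consequence: rolling out a layout that doesn't actually help — wasted engineering effort.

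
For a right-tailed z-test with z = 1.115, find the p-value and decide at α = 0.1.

p = P(Z > 1.115) = 1 - Φ(1.115) ≈ 0.1324. Since p ≥ 0.1, fail to reject H₀ (not significant) at α = 0.1.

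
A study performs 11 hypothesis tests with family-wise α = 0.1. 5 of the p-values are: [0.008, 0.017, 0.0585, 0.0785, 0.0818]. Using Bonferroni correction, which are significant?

Bonferroni α = 0.1/11 = 0.00909. Significant p-values: [0.008]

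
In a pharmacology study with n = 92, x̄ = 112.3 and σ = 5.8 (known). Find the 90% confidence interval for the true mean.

CI = x̄ ± z*(σ/√n) = 112.3 ± 1.645(5.8/√92) = 112.3 ± 0.99 = (111.31, 113.29)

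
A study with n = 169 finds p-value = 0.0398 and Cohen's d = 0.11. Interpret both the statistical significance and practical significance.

Statistically significant (p = 0.0398 < 0.05). Cohen's d = 0.11 indicates a very small effect size. Both statistical and practical significance should be considered.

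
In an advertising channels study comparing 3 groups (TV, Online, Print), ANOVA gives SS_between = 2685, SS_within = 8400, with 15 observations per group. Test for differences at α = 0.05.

df_between = 2, df_within = 42. F = MS_between/MS_within = 1342.5/200.0 = 6.713. F_crit ≈ 3.22. Reject H₀. At least one mean differs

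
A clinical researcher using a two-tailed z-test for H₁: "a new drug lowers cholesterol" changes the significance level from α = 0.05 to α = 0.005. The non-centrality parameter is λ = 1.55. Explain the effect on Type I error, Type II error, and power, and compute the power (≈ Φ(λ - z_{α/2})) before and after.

Decreasing α from 0.05 to 0.005:
• Type I error rate decreases (α is the Type I rate by definition).
• Critical value moves from z_{α/2} = 1.96 to 2.807, so power = Φ(λ - z_{α/2}) goes from Φ(1.55 - 1.96) = 0.341 to Φ(1.55 - 2.807) = 0.104.
• Type II error rate β = 1 - power therefore increases (0.659 → 0.896).
Appropriate when false positives are costly — here, approving an ineffective drug — patients take a useless medication and may skip effective alternatives.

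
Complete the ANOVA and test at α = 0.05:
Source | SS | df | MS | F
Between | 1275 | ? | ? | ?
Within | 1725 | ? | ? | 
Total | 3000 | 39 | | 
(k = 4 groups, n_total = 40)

df_between = 3, df_within = 36. MS_between = 425.0, MS_within = 47.92. F = 8.87, F_crit ≈ 2.866. Reject H₀.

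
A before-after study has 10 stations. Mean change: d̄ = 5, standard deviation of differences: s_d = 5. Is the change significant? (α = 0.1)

t = d̄/(s_d/√n) = 5/(5/√10) = 3.162. df = 9, critical t = ±1.833. Reject H₀.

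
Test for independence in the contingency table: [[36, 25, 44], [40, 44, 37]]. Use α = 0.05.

χ² = 4.939. df = 2, critical = 5.991. Fail to reject H₀. No evidence of dependence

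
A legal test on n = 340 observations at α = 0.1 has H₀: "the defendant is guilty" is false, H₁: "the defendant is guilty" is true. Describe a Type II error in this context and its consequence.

Type II error: failing to reject H₀ when it is false — concluding that the defendant is guilty is not supported when in fact it is. Consequence: acquitting a guilty person.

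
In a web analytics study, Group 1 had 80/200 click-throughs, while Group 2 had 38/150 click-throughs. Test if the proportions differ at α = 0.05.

p̂₁ = 0.4, p̂₂ = 0.253, pooled p̂ = 0.337. z = 2.872. Critical: ±1.96. Reject H₀.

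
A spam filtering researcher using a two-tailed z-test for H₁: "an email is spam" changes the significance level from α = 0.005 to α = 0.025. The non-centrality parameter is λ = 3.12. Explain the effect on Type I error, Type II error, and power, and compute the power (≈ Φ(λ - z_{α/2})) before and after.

Increasing α from 0.005 to 0.025:
• Type I error rate increases (α is the Type I rate by definition).
• Critical value moves from z_{α/2} = 2.807 to 2.241, so power = Φ(λ - z_{α/2}) goes from Φ(3.12 - 2.807) = 0.623 to Φ(3.12 - 2.241) = 0.81.
• Type II error rate β = 1 - power therefore decreases (0.377 → 0.19).
Appropriate when false negatives are costly — here, a spam email lands in the inbox.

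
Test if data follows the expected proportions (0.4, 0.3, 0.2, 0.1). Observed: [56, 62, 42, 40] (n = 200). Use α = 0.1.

Expected: [80.0, 60.0, 40.0, 20.0]. χ² = 27.367. df = 3, critical = 6.251. Reject H₀.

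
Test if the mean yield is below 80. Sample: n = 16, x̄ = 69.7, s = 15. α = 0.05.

t = (69.7 - 80)/(15/√16) = -2.747, df = 15. Critical t = -1.753. Reject H₀.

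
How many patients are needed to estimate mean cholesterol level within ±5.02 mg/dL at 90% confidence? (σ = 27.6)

n = (z*σ/E)² = (1.645×27.6/5.02)² = 81.8 → n = 82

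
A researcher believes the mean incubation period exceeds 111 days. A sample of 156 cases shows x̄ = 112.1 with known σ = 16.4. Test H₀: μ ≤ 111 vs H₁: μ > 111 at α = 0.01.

z = 0.838. Critical value: 2.33. Fail to reject H₀.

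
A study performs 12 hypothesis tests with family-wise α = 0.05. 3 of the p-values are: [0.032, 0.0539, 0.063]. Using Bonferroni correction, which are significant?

Bonferroni α = 0.05/12 = 0.00417. None of the given p-values are significant.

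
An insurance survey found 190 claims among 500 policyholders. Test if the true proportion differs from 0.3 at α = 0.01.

p̂ = 0.38, p₀ = 0.3. z = (p̂ - p₀)/√(p₀(1-p₀)/n) = 3.904. Critical: ±2.576. Reject H₀.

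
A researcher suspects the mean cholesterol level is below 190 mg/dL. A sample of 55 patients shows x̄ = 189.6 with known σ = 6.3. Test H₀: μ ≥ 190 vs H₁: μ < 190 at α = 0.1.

z = -0.471. Critical value: -1.28. Fail to reject H₀.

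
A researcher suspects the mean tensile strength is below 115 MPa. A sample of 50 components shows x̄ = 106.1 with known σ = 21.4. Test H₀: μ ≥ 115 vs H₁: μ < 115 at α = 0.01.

z = -2.941. Critical value: -2.33. Reject H₀.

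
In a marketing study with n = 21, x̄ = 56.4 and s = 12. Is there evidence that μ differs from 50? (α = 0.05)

t = (x̄ - μ₀)/(s/√n) = (56.4 - 50)/(12/√21) = 2.444. df = 20, critical t = ±2.086. Reject H₀.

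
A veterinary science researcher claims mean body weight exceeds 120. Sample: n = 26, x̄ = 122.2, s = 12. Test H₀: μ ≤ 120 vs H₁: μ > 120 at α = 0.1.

t = (122.2 - 120)/(12/√26) = 0.935, df = 25. Critical t = 1.316. Fail to reject H₀.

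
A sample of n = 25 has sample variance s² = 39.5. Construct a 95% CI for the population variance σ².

df = 24. χ²_{0.025} = 39.364, χ²_{0.975} = 12.401. CI for σ² = ((n-1)s²/χ²_{α/2}, (n-1)s²/χ²_{1-α/2}) = (24·39.5/39.364, 24·39.5/12.401) = (24.08, 76.45)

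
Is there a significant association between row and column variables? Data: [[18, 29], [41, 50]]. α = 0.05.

χ² = 0.578. df = 1, critical = 3.841. Fail to reject H₀. No evidence of dependence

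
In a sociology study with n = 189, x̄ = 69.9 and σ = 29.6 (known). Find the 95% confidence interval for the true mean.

CI = x̄ ± z*(σ/√n) = 69.9 ± 1.96(29.6/√189) = 69.9 ± 4.22 = (65.68, 74.12)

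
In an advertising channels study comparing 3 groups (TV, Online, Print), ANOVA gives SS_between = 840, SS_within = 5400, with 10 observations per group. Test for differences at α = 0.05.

df_between = 2, df_within = 27. F = MS_between/MS_within = 420.0/200.0 = 2.1. F_crit ≈ 3.354. Fail to reject H₀.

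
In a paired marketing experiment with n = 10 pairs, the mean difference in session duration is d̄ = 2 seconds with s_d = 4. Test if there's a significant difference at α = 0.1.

t = d̄/(s_d/√n) = 2/(4/√10) = 1.581. df = 9, critical t = ±1.833. Fail to reject H₀.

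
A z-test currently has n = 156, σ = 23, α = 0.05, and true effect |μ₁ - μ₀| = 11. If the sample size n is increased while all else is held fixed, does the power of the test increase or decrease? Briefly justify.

Power increases: a larger n shrinks the standard error σ/√n, moving the sampling distribution under H₁ further from the critical value.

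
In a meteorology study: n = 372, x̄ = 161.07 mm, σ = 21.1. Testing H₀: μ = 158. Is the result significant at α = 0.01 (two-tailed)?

z = (161.07 - 158)/(21.1/√372) = 2.806. Since |z| > 2.576, significant at α = 0.01.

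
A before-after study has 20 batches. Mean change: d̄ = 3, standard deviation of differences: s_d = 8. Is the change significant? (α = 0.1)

t = d̄/(s_d/√n) = 3/(8/√20) = 1.677. df = 19, critical t = ±1.729. Fail to reject H₀.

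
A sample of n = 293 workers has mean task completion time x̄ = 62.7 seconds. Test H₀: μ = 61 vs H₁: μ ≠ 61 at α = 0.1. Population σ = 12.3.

z = (x̄ - μ₀)/(σ/√n) = (62.7 - 61)/(12.3/√293) = 2.366. Critical value: ±1.645. Since |2.366| > 1.645, Reject H₀.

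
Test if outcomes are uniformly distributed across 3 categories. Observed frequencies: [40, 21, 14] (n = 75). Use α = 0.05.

Expected = 25 each. χ² = Σ(O-E)²/E = 14.48. df = 2, critical value = 5.991. Reject H₀.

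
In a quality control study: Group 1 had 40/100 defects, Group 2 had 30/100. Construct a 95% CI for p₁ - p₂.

p̂₁ = 0.4, p̂₂ = 0.3. Difference = 0.1. CI = (-0.031, 0.231)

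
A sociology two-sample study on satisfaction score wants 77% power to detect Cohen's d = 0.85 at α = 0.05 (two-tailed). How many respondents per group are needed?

z_{α/2} = 1.96, z_β = Φ⁻¹(0.77) = 0.739. For large effect (d = 0.85): n per group = 2(z_{α/2} + z_β)²/d² = 2(1.96 + 0.739)²/0.85² = 20.2 → 21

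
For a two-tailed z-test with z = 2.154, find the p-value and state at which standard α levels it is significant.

p = 2·P(Z > |2.154|) = 2·(1 - Φ(2.154)) ≈ 0.0312. Significant at α = 0.1; Significant at α = 0.05.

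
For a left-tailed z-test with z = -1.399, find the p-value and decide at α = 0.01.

p = P(Z < -1.399) = Φ(-1.399) ≈ 0.0809. Since p ≥ 0.01, fail to reject H₀ (not significant) at α = 0.01.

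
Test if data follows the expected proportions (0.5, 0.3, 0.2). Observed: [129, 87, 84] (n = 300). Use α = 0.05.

Expected: [150.0, 90.0, 60.0]. χ² = 12.64. df = 2, critical = 5.991. Reject H₀.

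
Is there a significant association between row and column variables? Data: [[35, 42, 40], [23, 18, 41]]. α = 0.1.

χ² = 6.129. df = 2, critical = 4.605. Reject H₀. Variables are dependent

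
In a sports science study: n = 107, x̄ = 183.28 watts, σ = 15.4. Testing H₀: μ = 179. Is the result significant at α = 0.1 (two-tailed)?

z = (183.28 - 179)/(15.4/√107) = 2.875. Since |z| > 1.645, significant at α = 0.1.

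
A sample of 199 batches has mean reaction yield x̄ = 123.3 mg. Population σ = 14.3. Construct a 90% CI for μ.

CI = x̄ ± z*(σ/√n) = 123.3 ± 1.645(14.3/√199) = 123.3 ± 1.67 = (121.63, 124.97)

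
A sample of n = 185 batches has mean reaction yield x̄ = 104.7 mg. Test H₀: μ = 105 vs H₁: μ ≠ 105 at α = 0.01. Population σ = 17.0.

z = (x̄ - μ₀)/(σ/√n) = (104.7 - 105)/(17.0/√185) = -0.24. Critical value: ±2.576. Since |-0.24| ≤ 2.576, Fail to reject H₀.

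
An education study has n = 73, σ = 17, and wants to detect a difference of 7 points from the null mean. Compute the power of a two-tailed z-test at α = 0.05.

SE = σ/√n = 17/√73 = 1.99. Non-centrality λ = d/SE = 7/1.99 = 3.518. Power ≈ Φ(λ - z_{α/2}) = Φ(3.518 - 1.96) = Φ(1.558) = 0.94.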